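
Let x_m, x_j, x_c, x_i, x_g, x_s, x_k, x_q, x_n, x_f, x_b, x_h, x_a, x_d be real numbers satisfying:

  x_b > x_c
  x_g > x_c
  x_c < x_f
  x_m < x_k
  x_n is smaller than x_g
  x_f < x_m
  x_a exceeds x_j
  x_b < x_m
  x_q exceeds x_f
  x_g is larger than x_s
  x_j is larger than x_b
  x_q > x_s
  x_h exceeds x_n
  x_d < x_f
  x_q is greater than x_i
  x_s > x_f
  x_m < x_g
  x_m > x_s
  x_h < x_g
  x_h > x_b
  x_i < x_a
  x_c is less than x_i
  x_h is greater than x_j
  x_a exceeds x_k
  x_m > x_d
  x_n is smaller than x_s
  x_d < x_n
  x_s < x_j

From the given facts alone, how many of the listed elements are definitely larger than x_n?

8

From x_n the given relations immediately reach x_s, x_h, x_g.
From those, x_j, x_m, x_q — 6 in total.
From those, x_k, x_a — 8 in total.
No other element is forced above x_n by the given relations, so the count is 8.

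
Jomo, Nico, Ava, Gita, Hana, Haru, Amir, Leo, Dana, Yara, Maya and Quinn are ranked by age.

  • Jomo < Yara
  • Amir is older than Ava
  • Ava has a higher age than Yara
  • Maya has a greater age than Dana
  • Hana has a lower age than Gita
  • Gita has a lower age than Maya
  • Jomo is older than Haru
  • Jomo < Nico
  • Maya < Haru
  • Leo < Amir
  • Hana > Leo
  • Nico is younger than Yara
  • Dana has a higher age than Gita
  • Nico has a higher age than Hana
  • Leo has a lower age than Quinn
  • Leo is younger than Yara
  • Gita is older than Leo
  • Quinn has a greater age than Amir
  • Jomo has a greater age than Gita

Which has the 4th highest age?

Yara

Chaining the given pairs: Leo < Hana < Gita < Dana < Maya < Haru < Jomo < Nico < Yara < Ava < Amir < Quinn.
The 4th largest is Yara.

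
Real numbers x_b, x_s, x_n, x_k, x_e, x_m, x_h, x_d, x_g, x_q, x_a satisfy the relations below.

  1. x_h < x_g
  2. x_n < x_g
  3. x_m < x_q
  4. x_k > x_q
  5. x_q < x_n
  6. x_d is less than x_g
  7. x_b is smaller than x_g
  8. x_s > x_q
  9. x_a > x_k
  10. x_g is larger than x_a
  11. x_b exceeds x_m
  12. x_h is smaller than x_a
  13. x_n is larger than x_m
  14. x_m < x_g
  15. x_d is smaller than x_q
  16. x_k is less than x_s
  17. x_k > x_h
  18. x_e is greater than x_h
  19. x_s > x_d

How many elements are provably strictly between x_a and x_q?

1

Chaining upward from x_q reaches: x_n, x_k, x_s, x_g.
Chaining downward from x_a reaches: x_m, x_d, x_h, x_k.
Strictly between x_q and x_a are those in both lists: x_k — 1 element.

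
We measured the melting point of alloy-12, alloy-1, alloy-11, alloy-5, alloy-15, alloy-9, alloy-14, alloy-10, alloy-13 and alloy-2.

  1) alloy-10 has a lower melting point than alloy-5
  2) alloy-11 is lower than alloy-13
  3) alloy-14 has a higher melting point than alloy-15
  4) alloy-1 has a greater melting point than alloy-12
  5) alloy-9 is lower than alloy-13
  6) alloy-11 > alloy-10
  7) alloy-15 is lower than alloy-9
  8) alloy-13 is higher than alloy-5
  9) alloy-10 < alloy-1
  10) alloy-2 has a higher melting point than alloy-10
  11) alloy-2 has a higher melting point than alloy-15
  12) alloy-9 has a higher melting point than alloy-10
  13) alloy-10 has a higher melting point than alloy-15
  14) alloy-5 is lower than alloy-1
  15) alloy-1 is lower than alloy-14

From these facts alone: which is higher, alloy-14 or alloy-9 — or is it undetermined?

Following every chain through alloy-9: above alloy-9 we get alloy-13; below alloy-9 we get alloy-15, alloy-10.
alloy-14 is not reached, and no chain runs the other way from alloy-14 to alloy-9.
So the given relations leave the order of alloy-9 and alloy-14 undetermined.

undetermined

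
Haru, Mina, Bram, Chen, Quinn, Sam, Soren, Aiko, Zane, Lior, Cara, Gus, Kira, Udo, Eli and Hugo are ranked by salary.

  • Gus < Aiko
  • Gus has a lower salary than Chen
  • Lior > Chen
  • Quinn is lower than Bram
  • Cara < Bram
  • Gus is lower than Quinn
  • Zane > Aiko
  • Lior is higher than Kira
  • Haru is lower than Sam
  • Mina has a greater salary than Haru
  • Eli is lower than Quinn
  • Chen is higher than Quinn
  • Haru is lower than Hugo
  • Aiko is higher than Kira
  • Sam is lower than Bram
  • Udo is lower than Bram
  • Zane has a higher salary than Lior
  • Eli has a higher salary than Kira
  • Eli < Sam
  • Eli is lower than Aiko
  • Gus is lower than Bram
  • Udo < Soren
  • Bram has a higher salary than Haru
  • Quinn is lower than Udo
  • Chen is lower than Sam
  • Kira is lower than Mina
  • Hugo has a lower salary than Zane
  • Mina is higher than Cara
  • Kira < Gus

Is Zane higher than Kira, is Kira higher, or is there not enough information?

Zane

Kira < Eli and Eli < Quinn give Kira < Quinn.
Then Quinn < Chen extends the chain to Chen.
Then Chen < Lior extends the chain to Lior.
Then Lior < Zane extends the chain to Zane.
So Zane is higher.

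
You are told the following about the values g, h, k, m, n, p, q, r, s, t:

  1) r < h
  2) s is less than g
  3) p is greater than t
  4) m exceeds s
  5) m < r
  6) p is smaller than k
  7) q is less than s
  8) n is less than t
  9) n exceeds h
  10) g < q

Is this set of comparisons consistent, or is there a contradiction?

inconsistent

Chaining the given relations yields g < q < s, so g < s. But one relation states s < g. These cannot both hold.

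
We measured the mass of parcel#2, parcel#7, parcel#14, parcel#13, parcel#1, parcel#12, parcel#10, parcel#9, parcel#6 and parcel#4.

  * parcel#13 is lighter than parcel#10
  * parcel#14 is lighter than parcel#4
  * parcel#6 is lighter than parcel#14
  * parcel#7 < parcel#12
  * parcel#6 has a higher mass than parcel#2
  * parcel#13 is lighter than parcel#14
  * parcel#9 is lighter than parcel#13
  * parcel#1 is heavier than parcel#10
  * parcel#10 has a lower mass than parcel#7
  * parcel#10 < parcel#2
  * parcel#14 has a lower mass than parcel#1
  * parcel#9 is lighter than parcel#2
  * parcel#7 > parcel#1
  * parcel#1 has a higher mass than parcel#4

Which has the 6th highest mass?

parcel#6

Piecing the relations together gives one ordering: parcel#9 < parcel#13 < parcel#10 < parcel#2 < parcel#6 < parcel#14 < parcel#4 < parcel#1 < parcel#7 < parcel#12.
Counting 6 from the largest end gives parcel#6.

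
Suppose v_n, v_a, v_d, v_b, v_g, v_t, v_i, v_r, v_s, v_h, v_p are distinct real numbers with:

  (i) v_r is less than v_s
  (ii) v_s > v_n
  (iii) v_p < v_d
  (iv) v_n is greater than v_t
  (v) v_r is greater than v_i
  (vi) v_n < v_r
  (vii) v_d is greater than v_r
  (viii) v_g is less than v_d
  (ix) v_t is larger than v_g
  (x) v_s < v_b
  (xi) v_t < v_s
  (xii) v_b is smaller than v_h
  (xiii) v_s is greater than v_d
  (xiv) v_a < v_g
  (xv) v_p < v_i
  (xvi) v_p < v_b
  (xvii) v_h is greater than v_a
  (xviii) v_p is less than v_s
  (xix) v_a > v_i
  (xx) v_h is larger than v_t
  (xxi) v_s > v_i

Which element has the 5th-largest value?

v_r

The consecutive relations fix a unique order: v_p < v_i < v_a < v_g < v_t < v_n < v_r < v_d < v_s < v_b < v_h.
The 5th largest is v_r.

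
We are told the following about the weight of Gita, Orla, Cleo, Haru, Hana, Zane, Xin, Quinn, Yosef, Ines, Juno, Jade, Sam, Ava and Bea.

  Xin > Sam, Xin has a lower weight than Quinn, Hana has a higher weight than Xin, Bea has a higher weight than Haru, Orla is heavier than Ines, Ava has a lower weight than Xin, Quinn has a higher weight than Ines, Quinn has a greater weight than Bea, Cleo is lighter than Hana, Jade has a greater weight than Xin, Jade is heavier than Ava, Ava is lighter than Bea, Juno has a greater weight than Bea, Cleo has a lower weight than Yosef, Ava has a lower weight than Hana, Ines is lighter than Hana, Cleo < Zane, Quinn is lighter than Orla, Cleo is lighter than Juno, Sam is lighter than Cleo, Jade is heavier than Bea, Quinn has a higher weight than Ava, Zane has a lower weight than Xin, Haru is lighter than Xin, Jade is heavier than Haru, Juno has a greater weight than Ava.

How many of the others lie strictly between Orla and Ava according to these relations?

Chaining upward from Ava reaches: Xin, Bea, Juno, Quinn, Hana, Jade.
Chaining downward from Orla reaches: Sam, Haru, Ines, Cleo, Zane, Xin, Bea, Quinn.
Strictly between Ava and Orla are those in both lists: Xin, Bea, Quinn — 3 elements.

3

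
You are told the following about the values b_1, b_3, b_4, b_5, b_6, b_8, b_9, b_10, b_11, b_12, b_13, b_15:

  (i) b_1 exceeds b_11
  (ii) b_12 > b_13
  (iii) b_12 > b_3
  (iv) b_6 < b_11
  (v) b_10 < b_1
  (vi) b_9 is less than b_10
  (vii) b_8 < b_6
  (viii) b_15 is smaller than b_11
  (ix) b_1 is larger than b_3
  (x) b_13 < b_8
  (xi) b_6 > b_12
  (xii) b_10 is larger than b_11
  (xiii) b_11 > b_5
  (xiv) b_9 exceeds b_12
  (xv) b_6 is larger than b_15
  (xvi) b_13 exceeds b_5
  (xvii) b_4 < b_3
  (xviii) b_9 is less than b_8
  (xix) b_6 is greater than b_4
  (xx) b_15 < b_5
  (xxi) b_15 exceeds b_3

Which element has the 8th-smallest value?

Piecing the relations together gives one ordering: b_4 < b_3 < b_15 < b_5 < b_13 < b_12 < b_9 < b_8 < b_6 < b_11 < b_10 < b_1.
Counting 8 from the smallest end gives b_8.

b_8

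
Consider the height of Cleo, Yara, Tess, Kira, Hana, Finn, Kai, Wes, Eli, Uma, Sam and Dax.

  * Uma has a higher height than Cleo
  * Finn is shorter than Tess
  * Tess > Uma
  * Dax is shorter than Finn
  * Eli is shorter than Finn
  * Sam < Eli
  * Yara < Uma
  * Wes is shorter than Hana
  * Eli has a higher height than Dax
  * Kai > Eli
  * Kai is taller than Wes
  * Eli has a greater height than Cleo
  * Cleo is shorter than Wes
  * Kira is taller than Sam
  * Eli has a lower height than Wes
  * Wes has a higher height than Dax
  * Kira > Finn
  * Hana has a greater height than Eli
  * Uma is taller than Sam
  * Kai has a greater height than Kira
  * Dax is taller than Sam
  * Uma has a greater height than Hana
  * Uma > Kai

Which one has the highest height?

Sam is not greatest since Sam < Dax; Dax is not greatest since Dax < Finn; Yara is not greatest since Yara < Uma; Cleo is not greatest since Cleo < Eli; Eli is not greatest since Eli < Hana; Finn is not greatest since Finn < Kira; Kira is not greatest since Kira < Kai; Wes is not greatest since Wes < Hana; Kai is not greatest since Kai < Uma; Hana is not greatest since Hana < Uma; Uma is not greatest since Uma < Tess.
Only Tess has nothing above it, so Tess is the highest height.

Tess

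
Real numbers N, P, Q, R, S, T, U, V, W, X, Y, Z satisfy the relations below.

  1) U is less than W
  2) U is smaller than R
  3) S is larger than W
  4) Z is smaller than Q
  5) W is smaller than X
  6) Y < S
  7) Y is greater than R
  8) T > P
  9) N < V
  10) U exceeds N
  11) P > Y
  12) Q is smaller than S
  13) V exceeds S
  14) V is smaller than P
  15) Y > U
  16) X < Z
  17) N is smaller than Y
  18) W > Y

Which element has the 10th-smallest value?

The consecutive relations fix a unique order: N < U < R < Y < W < X < Z < Q < S < V < P < T.
The 10th smallest is V.

V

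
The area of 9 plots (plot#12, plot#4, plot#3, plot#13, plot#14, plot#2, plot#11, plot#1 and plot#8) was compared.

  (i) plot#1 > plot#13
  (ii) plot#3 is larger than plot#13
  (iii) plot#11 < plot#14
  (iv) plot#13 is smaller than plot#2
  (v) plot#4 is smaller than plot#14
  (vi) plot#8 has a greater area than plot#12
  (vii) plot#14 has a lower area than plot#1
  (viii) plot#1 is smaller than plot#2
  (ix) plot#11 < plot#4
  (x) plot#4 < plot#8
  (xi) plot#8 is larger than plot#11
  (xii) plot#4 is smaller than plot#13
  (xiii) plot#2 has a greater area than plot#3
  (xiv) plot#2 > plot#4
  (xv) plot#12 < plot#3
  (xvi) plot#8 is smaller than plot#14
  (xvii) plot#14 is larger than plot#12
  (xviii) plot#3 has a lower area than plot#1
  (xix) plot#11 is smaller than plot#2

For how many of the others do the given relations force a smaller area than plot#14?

4

Directly below plot#14: plot#12, plot#11, plot#4, plot#8.
No other element is forced below plot#14 by the given relations, so the count is 4.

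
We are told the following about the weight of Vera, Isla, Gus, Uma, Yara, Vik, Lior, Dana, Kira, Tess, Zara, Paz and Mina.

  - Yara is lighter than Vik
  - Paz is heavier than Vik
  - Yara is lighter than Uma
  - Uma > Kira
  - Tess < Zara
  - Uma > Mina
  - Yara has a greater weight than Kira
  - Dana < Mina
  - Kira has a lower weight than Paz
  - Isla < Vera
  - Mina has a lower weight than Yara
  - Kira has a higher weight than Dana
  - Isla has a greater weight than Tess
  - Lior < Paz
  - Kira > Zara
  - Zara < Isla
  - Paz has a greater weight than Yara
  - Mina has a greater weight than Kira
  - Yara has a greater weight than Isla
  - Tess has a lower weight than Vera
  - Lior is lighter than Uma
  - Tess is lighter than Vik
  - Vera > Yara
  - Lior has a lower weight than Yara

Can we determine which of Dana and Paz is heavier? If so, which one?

Paz

Following the relations from Dana: Dana < Kira < Mina < Yara < Vik < Paz.
So Paz is heavier.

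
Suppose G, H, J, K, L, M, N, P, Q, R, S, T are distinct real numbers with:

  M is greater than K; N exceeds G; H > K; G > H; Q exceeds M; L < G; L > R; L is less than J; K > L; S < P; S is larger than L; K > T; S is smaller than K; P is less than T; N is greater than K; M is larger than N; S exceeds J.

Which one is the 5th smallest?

The consecutive relations fix a unique order: R < L < J < S < P < T < K < H < G < N < M < Q.
Counting 5 from the smallest end gives P.

P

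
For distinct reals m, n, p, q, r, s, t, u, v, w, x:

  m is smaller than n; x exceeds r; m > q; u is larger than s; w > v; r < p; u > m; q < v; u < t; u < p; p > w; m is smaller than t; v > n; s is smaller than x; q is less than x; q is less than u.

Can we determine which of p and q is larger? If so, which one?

q < m and m < n give q < n.
With n < v: q < m < n < v.
With v < w: q < m < n < v < w.
Then w < p extends the chain to p.
So p is larger.

p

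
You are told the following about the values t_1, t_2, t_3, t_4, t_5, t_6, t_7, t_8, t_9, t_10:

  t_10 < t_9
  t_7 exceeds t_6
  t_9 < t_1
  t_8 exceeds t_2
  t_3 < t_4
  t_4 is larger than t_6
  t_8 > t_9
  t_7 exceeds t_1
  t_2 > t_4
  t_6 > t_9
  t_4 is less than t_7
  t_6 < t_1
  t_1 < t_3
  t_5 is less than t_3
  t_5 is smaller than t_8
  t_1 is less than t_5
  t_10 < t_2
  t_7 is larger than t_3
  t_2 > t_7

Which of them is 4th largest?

The consecutive relations fix a unique order: t_10 < t_9 < t_6 < t_1 < t_5 < t_3 < t_4 < t_7 < t_2 < t_8.
Counting 4 from the largest end gives t_4.

t_4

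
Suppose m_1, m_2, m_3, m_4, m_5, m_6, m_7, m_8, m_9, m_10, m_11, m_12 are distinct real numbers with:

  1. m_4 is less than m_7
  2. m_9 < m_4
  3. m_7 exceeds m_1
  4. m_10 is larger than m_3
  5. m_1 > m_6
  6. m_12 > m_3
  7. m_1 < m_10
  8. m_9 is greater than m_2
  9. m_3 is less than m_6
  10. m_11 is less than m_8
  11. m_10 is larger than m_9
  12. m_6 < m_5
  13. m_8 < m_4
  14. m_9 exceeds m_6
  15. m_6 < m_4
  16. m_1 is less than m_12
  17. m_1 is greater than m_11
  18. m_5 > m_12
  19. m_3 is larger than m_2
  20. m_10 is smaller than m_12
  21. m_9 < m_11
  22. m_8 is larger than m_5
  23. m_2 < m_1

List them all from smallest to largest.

The consecutive links are each given: m_2 < m_3; m_3 < m_6; m_6 < m_9; m_9 < m_11; m_11 < m_1; m_1 < m_10; m_10 < m_12; m_12 < m_5; m_5 < m_8; m_8 < m_4; m_4 < m_7.

m_2 < m_3 < m_6 < m_9 < m_11 < m_1 < m_10 < m_12 < m_5 < m_8 < m_4 < m_7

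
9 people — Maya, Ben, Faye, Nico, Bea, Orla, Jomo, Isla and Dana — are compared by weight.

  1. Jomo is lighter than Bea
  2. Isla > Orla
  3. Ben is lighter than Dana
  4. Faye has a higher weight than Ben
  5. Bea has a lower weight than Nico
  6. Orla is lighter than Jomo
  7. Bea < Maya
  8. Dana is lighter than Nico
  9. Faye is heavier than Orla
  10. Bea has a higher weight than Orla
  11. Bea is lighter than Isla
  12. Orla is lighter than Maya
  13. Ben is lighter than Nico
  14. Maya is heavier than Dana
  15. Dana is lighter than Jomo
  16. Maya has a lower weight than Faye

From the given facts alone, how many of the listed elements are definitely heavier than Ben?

7

Directly above Ben: Dana, Faye, Nico.
One step further: Jomo, Maya (5 so far).
One step further: Bea (6 so far).
One step further: Isla (7 so far).
No other element is forced above Ben by the given relations, so the count is 7.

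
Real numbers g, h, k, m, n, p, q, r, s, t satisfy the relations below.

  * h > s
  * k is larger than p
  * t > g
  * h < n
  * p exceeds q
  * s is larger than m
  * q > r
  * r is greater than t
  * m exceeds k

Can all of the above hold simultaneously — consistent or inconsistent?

Every relation is compatible with g < t < r < q < p < k < m < s < h < n; the set is consistent.

consistent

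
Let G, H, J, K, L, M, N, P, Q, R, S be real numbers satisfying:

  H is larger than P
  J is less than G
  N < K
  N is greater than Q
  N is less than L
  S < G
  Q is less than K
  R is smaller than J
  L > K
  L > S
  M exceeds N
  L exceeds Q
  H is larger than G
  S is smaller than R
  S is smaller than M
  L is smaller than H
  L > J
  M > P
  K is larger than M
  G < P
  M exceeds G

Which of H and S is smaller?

S

S < R and R < J give S < J.
Then J < G extends the chain to G.
Then G < P extends the chain to P.
With P < M: S < R < J < G < P < M.
Then M < K extends the chain to K.
Then K < L extends the chain to L.
Then L < H extends the chain to H.
So S < H; S is the smaller of the two.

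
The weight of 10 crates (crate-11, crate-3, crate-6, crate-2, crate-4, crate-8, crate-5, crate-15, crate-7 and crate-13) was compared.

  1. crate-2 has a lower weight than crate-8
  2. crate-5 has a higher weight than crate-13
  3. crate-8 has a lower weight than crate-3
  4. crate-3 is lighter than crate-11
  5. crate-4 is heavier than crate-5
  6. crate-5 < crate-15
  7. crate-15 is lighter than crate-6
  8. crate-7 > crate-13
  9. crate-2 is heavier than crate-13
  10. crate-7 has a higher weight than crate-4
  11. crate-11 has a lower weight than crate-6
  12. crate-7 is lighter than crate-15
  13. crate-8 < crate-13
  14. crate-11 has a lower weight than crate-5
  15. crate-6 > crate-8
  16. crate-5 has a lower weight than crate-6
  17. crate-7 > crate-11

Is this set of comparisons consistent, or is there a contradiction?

Chaining the given relations yields crate-13 < crate-2 < crate-8, so crate-13 < crate-8. But one relation states crate-8 < crate-13. These cannot both hold.

inconsistent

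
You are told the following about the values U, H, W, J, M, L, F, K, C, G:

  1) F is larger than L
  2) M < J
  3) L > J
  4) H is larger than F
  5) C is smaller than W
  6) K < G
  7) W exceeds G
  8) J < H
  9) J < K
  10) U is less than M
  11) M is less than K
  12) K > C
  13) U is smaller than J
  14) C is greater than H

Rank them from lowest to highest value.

U < M < J < L < F < H < C < K < G < W

The consecutive links are each given: U < M; M < J; J < L; L < F; F < H; H < C; C < K; K < G; G < W.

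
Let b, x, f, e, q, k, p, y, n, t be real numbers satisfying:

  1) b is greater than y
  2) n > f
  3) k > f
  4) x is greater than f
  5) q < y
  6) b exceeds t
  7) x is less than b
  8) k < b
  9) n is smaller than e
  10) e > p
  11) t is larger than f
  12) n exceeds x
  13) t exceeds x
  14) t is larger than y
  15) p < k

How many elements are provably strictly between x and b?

The relations place x below b. An element lies strictly between them when it is forced above x and also forced below b.
Above x: {n, t, e}. Below b: {q, f, y, p, t, k}.
Intersection: {t} — 1.

1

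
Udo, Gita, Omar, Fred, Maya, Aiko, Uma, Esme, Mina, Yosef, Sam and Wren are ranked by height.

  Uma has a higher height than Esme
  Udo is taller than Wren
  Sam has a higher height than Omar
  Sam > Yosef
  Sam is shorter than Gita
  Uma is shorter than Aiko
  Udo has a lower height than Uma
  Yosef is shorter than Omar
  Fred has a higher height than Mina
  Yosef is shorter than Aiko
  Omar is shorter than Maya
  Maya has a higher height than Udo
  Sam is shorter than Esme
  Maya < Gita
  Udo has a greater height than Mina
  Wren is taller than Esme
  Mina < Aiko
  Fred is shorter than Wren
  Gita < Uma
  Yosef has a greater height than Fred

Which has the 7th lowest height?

Wren

The consecutive relations fix a unique order: Mina < Fred < Yosef < Omar < Sam < Esme < Wren < Udo < Maya < Gita < Uma < Aiko.
The 7th smallest is Wren.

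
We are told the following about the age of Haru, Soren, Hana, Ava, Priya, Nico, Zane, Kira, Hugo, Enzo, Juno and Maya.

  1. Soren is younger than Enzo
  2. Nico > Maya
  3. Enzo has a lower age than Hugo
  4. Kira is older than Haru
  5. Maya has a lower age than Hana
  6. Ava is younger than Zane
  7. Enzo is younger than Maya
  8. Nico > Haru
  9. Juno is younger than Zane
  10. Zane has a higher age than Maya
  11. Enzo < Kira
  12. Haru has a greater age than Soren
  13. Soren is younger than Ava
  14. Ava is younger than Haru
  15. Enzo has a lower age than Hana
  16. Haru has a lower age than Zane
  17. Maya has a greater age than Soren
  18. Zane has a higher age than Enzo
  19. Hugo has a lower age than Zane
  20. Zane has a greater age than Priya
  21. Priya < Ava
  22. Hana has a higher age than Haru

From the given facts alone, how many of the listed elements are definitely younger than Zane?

8

From Zane the given relations immediately reach Priya, Ava, Enzo, Juno, Maya, Haru, Hugo.
From those, Soren — 8 in total.
Nothing else is reachable below Zane; 8 in all.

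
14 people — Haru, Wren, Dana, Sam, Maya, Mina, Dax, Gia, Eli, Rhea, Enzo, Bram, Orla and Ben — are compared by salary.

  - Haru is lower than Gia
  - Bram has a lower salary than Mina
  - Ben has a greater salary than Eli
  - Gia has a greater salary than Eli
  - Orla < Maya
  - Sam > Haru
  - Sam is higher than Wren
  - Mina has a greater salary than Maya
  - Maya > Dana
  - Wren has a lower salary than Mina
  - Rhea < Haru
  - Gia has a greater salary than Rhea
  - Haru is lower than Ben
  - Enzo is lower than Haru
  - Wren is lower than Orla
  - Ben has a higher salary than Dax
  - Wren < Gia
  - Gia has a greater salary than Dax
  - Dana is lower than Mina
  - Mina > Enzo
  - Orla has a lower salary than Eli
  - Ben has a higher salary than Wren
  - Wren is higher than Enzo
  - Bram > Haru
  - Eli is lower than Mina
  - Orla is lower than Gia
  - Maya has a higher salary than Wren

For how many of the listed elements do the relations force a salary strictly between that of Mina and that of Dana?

1

Chaining upward from Dana reaches: Maya.
Chaining downward from Mina reaches: Enzo, Wren, Orla, Rhea, Eli, Haru, Maya, Bram.
Strictly between Dana and Mina are those in both lists: Maya — 1 element.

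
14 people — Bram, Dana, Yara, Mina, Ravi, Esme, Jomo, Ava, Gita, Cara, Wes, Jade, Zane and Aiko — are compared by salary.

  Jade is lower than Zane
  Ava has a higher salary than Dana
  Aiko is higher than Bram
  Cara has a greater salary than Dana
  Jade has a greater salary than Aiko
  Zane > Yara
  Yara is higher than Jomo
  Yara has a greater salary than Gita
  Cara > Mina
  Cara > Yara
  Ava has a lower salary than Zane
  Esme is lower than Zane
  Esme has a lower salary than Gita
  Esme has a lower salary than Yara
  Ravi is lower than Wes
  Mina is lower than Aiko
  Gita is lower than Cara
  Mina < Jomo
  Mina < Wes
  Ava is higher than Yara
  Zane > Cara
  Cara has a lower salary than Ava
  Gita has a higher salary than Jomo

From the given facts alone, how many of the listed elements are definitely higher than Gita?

The elements the relations force above Gita are Yara, Cara, Ava, Zane — no chain reaches any other.
That is 4.

4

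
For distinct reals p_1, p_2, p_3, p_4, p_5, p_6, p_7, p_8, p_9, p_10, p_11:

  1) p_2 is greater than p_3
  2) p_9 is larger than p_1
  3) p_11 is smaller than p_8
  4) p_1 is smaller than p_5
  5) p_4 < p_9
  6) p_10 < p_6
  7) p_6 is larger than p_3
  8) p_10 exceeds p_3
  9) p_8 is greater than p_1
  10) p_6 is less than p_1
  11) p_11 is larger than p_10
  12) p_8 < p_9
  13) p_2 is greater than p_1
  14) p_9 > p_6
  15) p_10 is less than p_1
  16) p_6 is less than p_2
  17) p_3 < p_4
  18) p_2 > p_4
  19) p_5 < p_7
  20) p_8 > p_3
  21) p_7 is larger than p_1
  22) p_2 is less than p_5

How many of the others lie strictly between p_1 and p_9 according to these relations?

1

Chaining upward from p_1 reaches: p_8, p_2, p_5, p_7.
Chaining downward from p_9 reaches: p_3, p_10, p_11, p_6, p_4, p_8.
Strictly between p_1 and p_9 are those in both lists: p_8 — 1 element.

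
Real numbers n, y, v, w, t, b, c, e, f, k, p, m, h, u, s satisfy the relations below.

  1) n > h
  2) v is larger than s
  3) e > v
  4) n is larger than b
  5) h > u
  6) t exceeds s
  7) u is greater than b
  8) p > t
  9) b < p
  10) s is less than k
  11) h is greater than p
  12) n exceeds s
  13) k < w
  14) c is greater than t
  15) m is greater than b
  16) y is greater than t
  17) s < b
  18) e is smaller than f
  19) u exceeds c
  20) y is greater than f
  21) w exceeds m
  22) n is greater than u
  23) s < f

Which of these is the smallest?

Chaining upward from s: directly above it, v, t, b, f, n, k; then e, c, p, u, m, y, w; then h.
That covers every other element, and nothing is given below s, so s is the smallest.

s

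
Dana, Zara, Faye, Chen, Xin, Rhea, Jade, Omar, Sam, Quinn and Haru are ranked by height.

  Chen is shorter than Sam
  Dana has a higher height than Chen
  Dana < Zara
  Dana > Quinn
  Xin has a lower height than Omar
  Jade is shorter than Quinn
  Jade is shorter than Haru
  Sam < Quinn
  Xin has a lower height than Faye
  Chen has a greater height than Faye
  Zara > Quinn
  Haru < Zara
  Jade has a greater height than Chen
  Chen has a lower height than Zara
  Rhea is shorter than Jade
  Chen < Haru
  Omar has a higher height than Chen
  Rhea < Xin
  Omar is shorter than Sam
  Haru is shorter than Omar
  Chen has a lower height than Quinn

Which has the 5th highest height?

Omar

The consecutive relations fix a unique order: Rhea < Xin < Faye < Chen < Jade < Haru < Omar < Sam < Quinn < Dana < Zara.
The 5th largest is Omar.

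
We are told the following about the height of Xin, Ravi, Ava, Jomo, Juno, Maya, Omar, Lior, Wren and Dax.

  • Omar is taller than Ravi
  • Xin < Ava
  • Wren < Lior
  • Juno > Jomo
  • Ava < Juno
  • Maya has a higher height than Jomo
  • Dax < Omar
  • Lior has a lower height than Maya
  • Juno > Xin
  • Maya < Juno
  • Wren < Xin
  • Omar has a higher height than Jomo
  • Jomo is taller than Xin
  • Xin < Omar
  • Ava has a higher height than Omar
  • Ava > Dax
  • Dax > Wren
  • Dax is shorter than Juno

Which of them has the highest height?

Juno

Wren is not greatest since Wren < Xin; Ravi is not greatest since Ravi < Omar; Dax is not greatest since Dax < Omar; Lior is not greatest since Lior < Maya; Xin is not greatest since Xin < Juno; Jomo is not greatest since Jomo < Omar; Maya is not greatest since Maya < Juno; Omar is not greatest since Omar < Ava; Ava is not greatest since Ava < Juno.
Only Juno has nothing above it, so Juno is the highest height.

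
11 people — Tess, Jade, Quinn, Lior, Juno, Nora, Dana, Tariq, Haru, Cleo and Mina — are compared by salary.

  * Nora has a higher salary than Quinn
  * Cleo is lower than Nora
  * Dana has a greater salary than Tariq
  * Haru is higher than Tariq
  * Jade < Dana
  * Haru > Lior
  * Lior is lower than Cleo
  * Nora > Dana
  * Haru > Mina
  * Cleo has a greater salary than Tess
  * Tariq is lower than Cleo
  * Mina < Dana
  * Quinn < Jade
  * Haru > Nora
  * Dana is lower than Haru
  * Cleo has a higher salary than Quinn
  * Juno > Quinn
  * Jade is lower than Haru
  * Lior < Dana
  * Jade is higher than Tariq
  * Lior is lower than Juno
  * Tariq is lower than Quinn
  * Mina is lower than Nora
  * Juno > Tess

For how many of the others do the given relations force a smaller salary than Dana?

5

From Dana the given relations immediately reach Tariq, Lior, Jade, Mina.
From those, Quinn — 5 in total.
Nothing else is reachable below Dana; 5 in all.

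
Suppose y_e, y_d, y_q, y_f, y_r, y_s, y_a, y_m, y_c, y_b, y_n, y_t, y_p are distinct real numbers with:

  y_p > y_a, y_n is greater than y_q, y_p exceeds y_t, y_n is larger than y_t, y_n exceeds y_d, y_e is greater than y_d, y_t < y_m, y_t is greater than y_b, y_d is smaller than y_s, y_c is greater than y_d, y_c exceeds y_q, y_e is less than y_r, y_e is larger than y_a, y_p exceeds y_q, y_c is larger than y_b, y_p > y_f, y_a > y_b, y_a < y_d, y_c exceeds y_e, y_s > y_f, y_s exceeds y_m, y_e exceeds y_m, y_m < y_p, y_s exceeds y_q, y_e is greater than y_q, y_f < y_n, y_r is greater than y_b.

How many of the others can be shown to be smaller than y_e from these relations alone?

Directly below y_e: y_q, y_a, y_d, y_m.
One step further: y_b, y_t (6 so far).
No other element is forced below y_e by the given relations, so the count is 6.

6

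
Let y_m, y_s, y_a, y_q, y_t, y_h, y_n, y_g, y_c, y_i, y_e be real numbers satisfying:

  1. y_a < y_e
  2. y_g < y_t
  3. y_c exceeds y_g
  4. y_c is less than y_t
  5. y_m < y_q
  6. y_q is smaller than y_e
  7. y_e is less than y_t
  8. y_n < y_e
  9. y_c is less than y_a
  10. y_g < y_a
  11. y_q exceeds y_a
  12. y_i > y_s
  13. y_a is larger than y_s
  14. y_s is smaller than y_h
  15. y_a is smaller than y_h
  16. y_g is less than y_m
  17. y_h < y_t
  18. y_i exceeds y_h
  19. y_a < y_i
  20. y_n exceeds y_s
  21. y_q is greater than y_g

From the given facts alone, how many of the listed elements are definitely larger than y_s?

7

From y_s the given relations immediately reach y_n, y_a, y_h, y_i.
From those, y_q, y_e, y_t — 7 in total.
Nothing else is reachable above y_s; 7 in all.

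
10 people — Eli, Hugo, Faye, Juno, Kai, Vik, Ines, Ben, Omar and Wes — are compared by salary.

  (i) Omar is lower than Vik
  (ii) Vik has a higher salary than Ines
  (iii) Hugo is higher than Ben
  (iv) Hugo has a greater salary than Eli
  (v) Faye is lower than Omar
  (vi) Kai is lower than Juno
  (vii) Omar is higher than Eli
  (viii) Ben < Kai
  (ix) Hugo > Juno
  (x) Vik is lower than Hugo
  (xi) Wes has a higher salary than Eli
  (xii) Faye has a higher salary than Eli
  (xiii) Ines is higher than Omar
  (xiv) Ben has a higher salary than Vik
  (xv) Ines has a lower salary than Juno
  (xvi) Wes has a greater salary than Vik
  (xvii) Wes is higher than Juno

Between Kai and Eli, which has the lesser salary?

Eli

Link the given pairs in sequence: Eli < Faye; Faye < Omar; Omar < Ines; Ines < Vik; Vik < Ben; Ben < Kai.
Together: Eli < Faye < Omar < Ines < Vik < Ben < Kai.
So Eli < Kai; Eli is the lower of the two.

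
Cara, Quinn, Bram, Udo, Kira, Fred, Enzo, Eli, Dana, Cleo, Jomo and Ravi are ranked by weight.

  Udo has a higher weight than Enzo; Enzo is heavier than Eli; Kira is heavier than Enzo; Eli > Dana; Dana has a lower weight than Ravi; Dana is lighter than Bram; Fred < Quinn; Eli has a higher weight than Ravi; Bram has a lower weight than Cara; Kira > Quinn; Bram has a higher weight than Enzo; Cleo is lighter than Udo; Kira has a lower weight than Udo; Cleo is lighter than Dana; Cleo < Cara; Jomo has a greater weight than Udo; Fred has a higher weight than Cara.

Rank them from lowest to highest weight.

The consecutive links are each given: Cleo < Dana; Dana < Ravi; Ravi < Eli; Eli < Enzo; Enzo < Bram; Bram < Cara; Cara < Fred; Fred < Quinn; Quinn < Kira; Kira < Udo; Udo < Jomo.

Cleo < Dana < Ravi < Eli < Enzo < Bram < Cara < Fred < Quinn < Kira < Udo < Jomo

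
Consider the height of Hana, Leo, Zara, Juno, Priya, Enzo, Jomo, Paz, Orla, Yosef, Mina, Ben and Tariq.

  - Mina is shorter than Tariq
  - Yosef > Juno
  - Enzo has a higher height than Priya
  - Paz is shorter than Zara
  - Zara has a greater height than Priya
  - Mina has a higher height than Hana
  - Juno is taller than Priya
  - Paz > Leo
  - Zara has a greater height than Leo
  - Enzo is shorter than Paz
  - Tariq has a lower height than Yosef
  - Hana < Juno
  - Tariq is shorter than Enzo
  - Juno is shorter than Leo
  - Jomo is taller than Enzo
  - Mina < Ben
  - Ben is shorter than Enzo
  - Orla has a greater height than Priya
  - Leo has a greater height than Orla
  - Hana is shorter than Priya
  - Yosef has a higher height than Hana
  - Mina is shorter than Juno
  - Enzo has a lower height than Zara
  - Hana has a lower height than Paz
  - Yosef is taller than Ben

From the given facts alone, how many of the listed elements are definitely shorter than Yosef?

Directly below Yosef: Hana, Juno, Tariq, Ben.
One step further: Priya, Mina (6 so far).
Nothing else is reachable below Yosef; 6 in all.

6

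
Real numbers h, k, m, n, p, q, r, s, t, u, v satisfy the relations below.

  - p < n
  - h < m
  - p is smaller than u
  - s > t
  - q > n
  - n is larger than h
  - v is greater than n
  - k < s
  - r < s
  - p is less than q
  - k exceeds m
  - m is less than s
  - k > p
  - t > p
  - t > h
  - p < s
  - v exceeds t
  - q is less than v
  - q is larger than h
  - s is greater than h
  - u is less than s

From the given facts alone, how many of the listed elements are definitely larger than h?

Directly above h: n, m, q, t, s.
One step further: k, v (7 so far).
No other element is forced above h by the given relations, so the count is 7.

7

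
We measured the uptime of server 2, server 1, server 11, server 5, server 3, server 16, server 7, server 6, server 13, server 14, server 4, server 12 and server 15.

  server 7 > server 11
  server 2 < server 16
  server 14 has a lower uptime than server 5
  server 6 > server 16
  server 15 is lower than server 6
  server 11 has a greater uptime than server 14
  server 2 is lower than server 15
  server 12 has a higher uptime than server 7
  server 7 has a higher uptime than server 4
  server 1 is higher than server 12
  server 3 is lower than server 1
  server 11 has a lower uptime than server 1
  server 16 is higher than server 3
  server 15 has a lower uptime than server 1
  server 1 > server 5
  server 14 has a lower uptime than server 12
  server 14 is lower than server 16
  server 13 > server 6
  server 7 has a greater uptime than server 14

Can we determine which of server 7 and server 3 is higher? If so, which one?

Following every chain through server 3: above server 3 we get server 16, server 6, server 13, server 1.
server 7 is not reached, and no chain runs the other way from server 7 to server 3.
So the given relations leave the order of server 3 and server 7 undetermined.

undetermined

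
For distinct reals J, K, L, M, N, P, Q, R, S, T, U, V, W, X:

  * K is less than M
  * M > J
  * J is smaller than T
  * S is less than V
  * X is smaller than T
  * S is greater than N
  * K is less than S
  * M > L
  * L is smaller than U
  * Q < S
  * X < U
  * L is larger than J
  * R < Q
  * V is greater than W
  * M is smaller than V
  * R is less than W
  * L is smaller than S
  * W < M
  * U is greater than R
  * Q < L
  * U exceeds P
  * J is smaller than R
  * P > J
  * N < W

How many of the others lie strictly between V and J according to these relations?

The relations place J below V. An element lies strictly between them when it is forced above J and also forced below V.
Above J: {R, W, Q, P, T, L, M, U, S}. Below V: {N, R, K, W, Q, L, M, S}.
Intersection: {R, W, Q, L, M, S} — 6.

6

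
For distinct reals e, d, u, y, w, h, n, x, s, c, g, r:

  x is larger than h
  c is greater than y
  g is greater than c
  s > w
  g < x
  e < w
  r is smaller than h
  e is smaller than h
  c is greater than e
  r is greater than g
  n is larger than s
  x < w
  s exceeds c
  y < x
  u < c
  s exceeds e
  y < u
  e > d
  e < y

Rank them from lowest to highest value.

d < e < y < u < c < g < r < h < x < w < s < n

Each adjacent pair is fixed by a given relation: d < e; e < y; y < u; u < c; c < g; g < r; r < h; h < x; x < w; w < s; s < n. Chaining them end to end gives the full order.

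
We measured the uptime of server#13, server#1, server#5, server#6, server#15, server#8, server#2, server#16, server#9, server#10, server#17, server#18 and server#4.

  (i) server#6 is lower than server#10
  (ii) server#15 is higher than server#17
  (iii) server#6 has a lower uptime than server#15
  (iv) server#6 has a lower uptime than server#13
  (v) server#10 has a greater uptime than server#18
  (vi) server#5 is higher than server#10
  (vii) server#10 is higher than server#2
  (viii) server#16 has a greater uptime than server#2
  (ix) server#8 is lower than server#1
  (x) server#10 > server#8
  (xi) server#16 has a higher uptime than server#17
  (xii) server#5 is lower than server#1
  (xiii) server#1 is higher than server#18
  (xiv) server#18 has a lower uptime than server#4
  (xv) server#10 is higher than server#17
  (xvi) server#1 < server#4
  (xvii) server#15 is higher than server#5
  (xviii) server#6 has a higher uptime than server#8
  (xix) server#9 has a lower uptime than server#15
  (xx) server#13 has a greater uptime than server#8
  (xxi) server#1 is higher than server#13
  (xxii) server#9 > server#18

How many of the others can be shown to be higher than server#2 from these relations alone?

Directly above server#2: server#10, server#16.
One step further: server#5 (3 so far).
One step further: server#1, server#15 (5 so far).
One step further: server#4 (6 so far).
Nothing else is reachable above server#2; 6 in all.

6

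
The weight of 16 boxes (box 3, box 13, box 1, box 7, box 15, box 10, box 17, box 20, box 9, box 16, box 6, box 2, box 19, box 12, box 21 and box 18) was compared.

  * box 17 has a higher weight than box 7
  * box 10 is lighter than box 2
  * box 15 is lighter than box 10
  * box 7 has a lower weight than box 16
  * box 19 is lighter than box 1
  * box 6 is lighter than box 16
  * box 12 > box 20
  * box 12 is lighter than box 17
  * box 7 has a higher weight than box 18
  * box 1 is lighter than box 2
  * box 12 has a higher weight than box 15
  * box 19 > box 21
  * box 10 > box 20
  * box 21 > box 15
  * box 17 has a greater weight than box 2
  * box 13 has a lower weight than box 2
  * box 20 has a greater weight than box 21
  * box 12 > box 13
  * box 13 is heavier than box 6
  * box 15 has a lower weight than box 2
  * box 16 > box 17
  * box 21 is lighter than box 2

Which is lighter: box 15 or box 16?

box 15

box 15 < box 21 < box 19 < box 1 < box 2 < box 17 < box 16, by transitivity through box 21, box 19, box 1, box 2, box 17.
So box 15 < box 16; box 15 is the lighter of the two.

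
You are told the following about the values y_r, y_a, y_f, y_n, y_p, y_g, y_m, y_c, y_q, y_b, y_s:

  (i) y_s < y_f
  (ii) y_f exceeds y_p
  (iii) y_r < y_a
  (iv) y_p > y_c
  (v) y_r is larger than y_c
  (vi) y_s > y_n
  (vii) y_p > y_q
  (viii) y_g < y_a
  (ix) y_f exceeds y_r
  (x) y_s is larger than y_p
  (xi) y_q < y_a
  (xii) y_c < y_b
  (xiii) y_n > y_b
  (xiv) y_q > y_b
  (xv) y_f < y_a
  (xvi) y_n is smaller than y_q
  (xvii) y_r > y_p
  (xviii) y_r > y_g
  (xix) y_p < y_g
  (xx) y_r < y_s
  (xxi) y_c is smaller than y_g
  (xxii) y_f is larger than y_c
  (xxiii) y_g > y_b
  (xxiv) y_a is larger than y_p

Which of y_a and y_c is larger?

y_a

Following the relations from y_c: y_c < y_b < y_n < y_q < y_p < y_g < y_r < y_s < y_f < y_a.
So y_c < y_a; y_a is the larger of the two.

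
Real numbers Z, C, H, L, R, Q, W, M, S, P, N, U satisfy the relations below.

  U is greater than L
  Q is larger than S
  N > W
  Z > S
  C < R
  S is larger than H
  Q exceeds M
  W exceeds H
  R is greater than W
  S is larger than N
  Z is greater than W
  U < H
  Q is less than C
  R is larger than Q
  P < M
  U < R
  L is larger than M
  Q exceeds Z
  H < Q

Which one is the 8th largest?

H

Piecing the relations together gives one ordering: P < M < L < U < H < W < N < S < Z < Q < C < R.
The 8th largest is H.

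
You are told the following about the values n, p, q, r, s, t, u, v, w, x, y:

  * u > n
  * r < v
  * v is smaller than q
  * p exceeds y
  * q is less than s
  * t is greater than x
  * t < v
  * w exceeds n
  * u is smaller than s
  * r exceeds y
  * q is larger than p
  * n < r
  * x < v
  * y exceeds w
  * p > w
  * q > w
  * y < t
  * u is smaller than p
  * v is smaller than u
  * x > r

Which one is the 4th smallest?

The consecutive relations fix a unique order: n < w < y < r < x < t < v < u < p < q < s.
The 4th smallest is r.

r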